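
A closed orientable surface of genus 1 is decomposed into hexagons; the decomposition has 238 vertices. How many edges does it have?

χ = 2 − 2·1 = 0, and every face is a hexagon so 6F = 2E.
V − E + F = 0 with E = 6F/2 gives 238 − (6/2 − 1)·F = 0, so F = 119 and E = 357.

357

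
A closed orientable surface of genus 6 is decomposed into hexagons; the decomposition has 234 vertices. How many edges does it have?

366

χ = 2 − 2·6 = -10, and every face is a hexagon so 6F = 2E.
V − E + F = -10 with E = 6F/2 gives 234 − (6/2 − 1)·F = -10, so F = 122 and E = 366.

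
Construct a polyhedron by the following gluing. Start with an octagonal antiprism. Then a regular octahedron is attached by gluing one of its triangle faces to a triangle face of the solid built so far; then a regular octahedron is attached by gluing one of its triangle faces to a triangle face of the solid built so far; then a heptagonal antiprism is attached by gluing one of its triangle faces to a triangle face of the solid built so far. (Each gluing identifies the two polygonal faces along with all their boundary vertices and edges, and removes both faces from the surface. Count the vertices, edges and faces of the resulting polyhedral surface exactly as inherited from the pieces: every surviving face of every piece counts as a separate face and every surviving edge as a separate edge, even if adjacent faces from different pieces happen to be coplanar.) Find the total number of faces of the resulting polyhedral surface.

An octagonal antiprism: V=16, E=32, F=18.
Attach a regular octahedron (V=6, E=12, F=8) along a 3-gon: merge 3 vertices and 3 edges, delete both glued faces → V=19, E=41, F=24.
Attach a regular octahedron (V=6, E=12, F=8) along a 3-gon: merge 3 vertices and 3 edges, delete both glued faces → V=22, E=50, F=30.
Attach a heptagonal antiprism (V=14, E=28, F=16) along a 3-gon: merge 3 vertices and 3 edges, delete both glued faces → V=33, E=75, F=44.
Check: V − E + F = 33 − 75 + 44 = 2.

44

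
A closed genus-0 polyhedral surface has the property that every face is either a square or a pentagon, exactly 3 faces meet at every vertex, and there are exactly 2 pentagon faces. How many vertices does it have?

10

Let x be the number of squares; then F = 2 + x.
Edge–face incidences: 2E = 5·2 + 4·x = 10 + 4x.
Every vertex has degree 3, so 3V = 2E.
Euler: V − E + F = 2 ⇒ (2E)/3 − E + (2 + x) = 2.
Multiply by 6: 2·(2E) − 3·(2E) + 6·(2 + x) = 12, i.e. 12 + 6x − (10 + 4x) = 12.
Collecting terms: 2x + 2 = 12, so 2x = 10, so x = 5.
Then 2E = 10 + 4·5 = 30, so E = 15, V = 2E/3 = 10, F = 2 + 5 = 7.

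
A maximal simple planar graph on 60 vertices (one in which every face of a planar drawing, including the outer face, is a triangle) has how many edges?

174

In a plane triangulation 3F = 2E and V − E + F = 2, so E = 3V − 6 = 3·60 − 6 = 174.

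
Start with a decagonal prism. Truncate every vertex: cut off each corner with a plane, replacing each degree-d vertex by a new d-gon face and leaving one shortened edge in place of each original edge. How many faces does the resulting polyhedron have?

The base solid has V = 20, E = 30, F = 12.
Truncation replaces each original edge-end by a new vertex, so V′ = 2E = 60.
Each original edge survives, and each old vertex of degree d contributes d new edges; summing degrees gives Σd = 2E, so E′ = E + 2E = 3E = 90.
Each original face survives and each original vertex becomes one new face: F′ = F + V = 32.

32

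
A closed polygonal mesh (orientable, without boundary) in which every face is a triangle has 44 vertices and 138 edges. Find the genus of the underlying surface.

2

Every face is a triangle and each edge borders two faces, so 3F = 2·138, giving F = 92.
χ = V − E + F = 44 − 138 + 92 = -2.
For a closed orientable surface χ = 2 − 2g, so g = (2 − (-2))/2 = 2.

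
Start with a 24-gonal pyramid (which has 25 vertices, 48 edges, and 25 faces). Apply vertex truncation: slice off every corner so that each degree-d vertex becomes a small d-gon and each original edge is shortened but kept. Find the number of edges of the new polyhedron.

Truncation replaces each original edge-end by a new vertex, so V′ = 2E = 96.
Each original edge survives, and each old vertex of degree d contributes d new edges; summing degrees gives Σd = 2E, so E′ = E + 2E = 3E = 144.
Each original face survives and each original vertex becomes one new face: F′ = F + V = 50.

144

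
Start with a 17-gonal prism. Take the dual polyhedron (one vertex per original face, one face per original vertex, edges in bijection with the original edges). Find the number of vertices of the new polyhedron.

19

The base solid has V = 34, E = 51, F = 19.
The dual swaps V and F and preserves E: V′ = F = 19, E′ = E = 51, F′ = V = 34.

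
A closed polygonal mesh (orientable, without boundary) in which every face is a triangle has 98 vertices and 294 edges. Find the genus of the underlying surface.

Every face is a triangle and each edge borders two faces, so 3F = 2·294, giving F = 196.
χ = V − E + F = 98 − 294 + 196 = 0.
For a closed orientable surface χ = 2 − 2g, so g = (2 − (0))/2 = 1.

1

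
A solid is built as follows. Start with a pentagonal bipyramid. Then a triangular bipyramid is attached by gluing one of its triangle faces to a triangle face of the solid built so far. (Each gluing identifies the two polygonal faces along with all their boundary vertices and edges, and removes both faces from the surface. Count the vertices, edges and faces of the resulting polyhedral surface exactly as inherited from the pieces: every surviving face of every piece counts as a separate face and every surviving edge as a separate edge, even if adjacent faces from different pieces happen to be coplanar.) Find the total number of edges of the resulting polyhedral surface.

21

A pentagonal bipyramid: V=7, E=15, F=10.
Attach a triangular bipyramid (V=5, E=9, F=6) along a 3-gon: merge 3 vertices and 3 edges, delete both glued faces → V=9, E=21, F=14.
Check: V − E + F = 9 − 21 + 14 = 2.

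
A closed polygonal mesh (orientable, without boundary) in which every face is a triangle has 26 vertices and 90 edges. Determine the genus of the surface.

3

Every face is a triangle and each edge borders two faces, so 3F = 2·90, giving F = 60.
χ = V − E + F = 26 − 90 + 60 = -4.
For a closed orientable surface χ = 2 − 2g, so g = (2 − (-4))/2 = 3.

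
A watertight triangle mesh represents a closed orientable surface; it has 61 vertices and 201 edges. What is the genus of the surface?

Every face is a triangle and each edge borders two faces, so 3F = 2·201, giving F = 134.
χ = V − E + F = 61 − 201 + 134 = -6.
For a closed orientable surface χ = 2 − 2g, so g = (2 − (-6))/2 = 4.

4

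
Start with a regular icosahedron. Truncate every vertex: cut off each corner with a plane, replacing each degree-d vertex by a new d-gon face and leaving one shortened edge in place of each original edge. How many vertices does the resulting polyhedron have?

60

The base solid has V = 12, E = 30, F = 20.
Truncation replaces each original edge-end by a new vertex, so V′ = 2E = 60.
Each original edge survives, and each old vertex of degree d contributes d new edges; summing degrees gives Σd = 2E, so E′ = E + 2E = 3E = 90.
Each original face survives and each original vertex becomes one new face: F′ = F + V = 32.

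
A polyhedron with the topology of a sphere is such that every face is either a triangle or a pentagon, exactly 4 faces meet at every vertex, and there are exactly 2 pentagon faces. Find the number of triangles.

10

Let x be the number of triangles; then F = 2 + x.
Edge–face incidences: 2E = 5·2 + 3·x = 10 + 3x.
Every vertex has degree 4, so 4V = 2E.
Euler: V − E + F = 2 ⇒ (2E)/4 − E + (2 + x) = 2.
Multiply by 8: 2·(2E) − 4·(2E) + 8·(2 + x) = 16, i.e. 16 + 8x − 2·(10 + 3x) = 16.
Collecting terms: 2x − 4 = 16, so 2x = 20, so x = 10.
Then 2E = 10 + 3·10 = 40, so E = 20, V = 2E/4 = 10, F = 2 + 10 = 12.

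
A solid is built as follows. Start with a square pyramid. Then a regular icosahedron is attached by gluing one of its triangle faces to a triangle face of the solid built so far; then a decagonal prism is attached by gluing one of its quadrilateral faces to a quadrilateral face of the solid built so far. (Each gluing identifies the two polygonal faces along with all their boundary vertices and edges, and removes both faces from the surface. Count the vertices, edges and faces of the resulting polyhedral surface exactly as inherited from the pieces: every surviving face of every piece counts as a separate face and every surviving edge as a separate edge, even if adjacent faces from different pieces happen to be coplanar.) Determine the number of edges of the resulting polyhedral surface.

61

A square pyramid: V=5, E=8, F=5.
Attach a regular icosahedron (V=12, E=30, F=20) along a 3-gon: merge 3 vertices and 3 edges, delete both glued faces → V=14, E=35, F=23.
Attach a decagonal prism (V=20, E=30, F=12) along a 4-gon: merge 4 vertices and 4 edges, delete both glued faces → V=30, E=61, F=33.
Check: V − E + F = 30 − 61 + 33 = 2.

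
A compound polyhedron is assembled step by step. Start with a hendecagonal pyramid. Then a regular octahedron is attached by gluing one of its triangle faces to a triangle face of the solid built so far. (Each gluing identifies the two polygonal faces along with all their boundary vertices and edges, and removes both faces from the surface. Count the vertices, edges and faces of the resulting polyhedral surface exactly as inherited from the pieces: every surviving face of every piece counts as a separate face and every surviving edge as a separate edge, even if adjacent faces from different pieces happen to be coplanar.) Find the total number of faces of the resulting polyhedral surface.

A hendecagonal pyramid: V=12, E=22, F=12.
Attach a regular octahedron (V=6, E=12, F=8) along a 3-gon: merge 3 vertices and 3 edges, delete both glued faces → V=15, E=31, F=18.
Check: V − E + F = 15 − 31 + 18 = 2.

18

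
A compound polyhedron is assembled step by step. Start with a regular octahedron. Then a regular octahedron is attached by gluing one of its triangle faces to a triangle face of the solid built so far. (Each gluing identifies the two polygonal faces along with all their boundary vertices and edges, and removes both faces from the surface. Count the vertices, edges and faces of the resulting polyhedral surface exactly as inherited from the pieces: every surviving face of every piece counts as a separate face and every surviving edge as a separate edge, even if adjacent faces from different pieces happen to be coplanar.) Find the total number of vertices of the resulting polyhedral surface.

9

A regular octahedron: V=6, E=12, F=8.
Attach a regular octahedron (V=6, E=12, F=8) along a 3-gon: merge 3 vertices and 3 edges, delete both glued faces → V=9, E=21, F=14.
Check: V − E + F = 9 − 21 + 14 = 2.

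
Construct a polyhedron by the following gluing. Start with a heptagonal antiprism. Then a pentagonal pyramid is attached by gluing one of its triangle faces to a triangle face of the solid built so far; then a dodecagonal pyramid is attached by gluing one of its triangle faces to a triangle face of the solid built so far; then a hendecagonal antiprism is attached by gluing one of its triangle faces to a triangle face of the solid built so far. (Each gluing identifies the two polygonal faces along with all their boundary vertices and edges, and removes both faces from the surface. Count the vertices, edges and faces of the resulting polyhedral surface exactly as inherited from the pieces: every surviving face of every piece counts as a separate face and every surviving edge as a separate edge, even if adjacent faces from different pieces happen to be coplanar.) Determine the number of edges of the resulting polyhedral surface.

A heptagonal antiprism: V=14, E=28, F=16.
Attach a pentagonal pyramid (V=6, E=10, F=6) along a 3-gon: merge 3 vertices and 3 edges, delete both glued faces → V=17, E=35, F=20.
Attach a dodecagonal pyramid (V=13, E=24, F=13) along a 3-gon: merge 3 vertices and 3 edges, delete both glued faces → V=27, E=56, F=31.
Attach a hendecagonal antiprism (V=22, E=44, F=24) along a 3-gon: merge 3 vertices and 3 edges, delete both glued faces → V=46, E=97, F=53.
Check: V − E + F = 46 − 97 + 53 = 2.

97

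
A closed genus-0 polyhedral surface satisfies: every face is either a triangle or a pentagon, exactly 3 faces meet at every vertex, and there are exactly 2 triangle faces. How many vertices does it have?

Let x be the number of pentagons; then F = 2 + x.
Edge–face incidences: 2E = 3·2 + 5·x = 6 + 5x.
Every vertex has degree 3, so 3V = 2E.
Euler: V − E + F = 2 ⇒ (2E)/3 − E + (2 + x) = 2.
Multiply by 6: 2·(2E) − 3·(2E) + 6·(2 + x) = 12, i.e. 12 + 6x − (6 + 5x) = 12.
Collecting terms: x + 6 = 12, so x = 6.
Then 2E = 6 + 5·6 = 36, so E = 18, V = 2E/3 = 12, F = 2 + 6 = 8.

12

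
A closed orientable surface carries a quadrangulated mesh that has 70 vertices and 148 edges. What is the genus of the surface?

3

Every face is a square and each edge borders two faces, so 4F = 2·148, giving F = 74.
χ = V − E + F = 70 − 148 + 74 = -4.
For a closed orientable surface χ = 2 − 2g, so g = (2 − (-4))/2 = 3.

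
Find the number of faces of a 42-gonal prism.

A prism on an n-gon has two n-gon bases and n rectangular sides: V = 2·42 = 84, E = 3·42 = 126, F = 42 + 2 = 44.
Check: V − E + F = 84 − 126 + 44 = 2.

44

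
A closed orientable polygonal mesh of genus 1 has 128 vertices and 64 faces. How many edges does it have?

For a closed orientable surface of genus 1, χ = 2 − 2·1 = 0.
E = V + F − (0) = 128 + 64 − (0) = 192.

192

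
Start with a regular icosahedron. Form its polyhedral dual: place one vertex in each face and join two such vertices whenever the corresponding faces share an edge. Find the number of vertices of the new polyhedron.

20

The base solid has V = 12, E = 30, F = 20.
The dual swaps V and F and preserves E: V′ = F = 20, E′ = E = 30, F′ = V = 12.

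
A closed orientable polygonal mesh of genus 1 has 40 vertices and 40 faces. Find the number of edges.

For a closed orientable surface of genus 1, χ = 2 − 2·1 = 0.
E = V + F − (0) = 40 + 40 − (0) = 80.

80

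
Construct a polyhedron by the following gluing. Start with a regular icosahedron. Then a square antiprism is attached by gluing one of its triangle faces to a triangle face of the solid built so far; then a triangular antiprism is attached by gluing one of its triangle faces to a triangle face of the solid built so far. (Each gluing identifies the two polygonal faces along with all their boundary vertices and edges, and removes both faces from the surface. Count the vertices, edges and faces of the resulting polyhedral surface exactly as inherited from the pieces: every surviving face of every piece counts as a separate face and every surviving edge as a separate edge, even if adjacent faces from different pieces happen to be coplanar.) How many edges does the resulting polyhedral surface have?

A regular icosahedron: V=12, E=30, F=20.
Attach a square antiprism (V=8, E=16, F=10) along a 3-gon: merge 3 vertices and 3 edges, delete both glued faces → V=17, E=43, F=28.
Attach a triangular antiprism (V=6, E=12, F=8) along a 3-gon: merge 3 vertices and 3 edges, delete both glued faces → V=20, E=52, F=34.
Check: V − E + F = 20 − 52 + 34 = 2.

52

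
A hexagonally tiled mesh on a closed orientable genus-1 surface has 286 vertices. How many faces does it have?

χ = 2 − 2·1 = 0, and every face is a hexagon so 6F = 2E.
V − E + F = 0 with E = 6F/2 gives 286 − (6/2 − 1)·F = 0, so F = 143 and E = 429.

143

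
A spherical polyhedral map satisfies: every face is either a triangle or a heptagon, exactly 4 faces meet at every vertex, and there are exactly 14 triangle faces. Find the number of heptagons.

2

Let x be the number of heptagons; then F = 14 + x.
Edge–face incidences: 2E = 3·14 + 7·x = 42 + 7x.
Every vertex has degree 4, so 4V = 2E.
Euler: V − E + F = 2 ⇒ (2E)/4 − E + (14 + x) = 2.
Multiply by 8: 2·(2E) − 4·(2E) + 8·(14 + x) = 16, i.e. 112 + 8x − 2·(42 + 7x) = 16.
Collecting terms: −6x + 28 = 16, so −6x = −12, so x = 2.
Then 2E = 42 + 7·2 = 56, so E = 28, V = 2E/4 = 14, F = 14 + 2 = 16.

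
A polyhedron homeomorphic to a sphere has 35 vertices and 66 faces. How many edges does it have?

99

Here V − E + F = 2.
E = V + F − (2) = 35 + 66 − (2) = 99.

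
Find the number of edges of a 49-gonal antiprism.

An antiprism on an n-gon has two n-gon caps and 2n triangles: V = 2·49 = 98, E = 4·49 = 196, F = 2·49 + 2 = 100.
Check: V − E + F = 98 − 196 + 100 = 2.

196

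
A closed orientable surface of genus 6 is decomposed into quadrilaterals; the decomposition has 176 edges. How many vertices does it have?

78

χ = 2 − 2·6 = -10, and every face is a square so 4F = 2E.
F = 2E/4 = 88. Then V = -10 + E − F = -10 + 176 − 88 = 78.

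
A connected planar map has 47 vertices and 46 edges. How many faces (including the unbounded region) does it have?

Euler's formula for a connected plane graph: V − E + F = 2, so F = 2 − 47 + 46 = 1.

1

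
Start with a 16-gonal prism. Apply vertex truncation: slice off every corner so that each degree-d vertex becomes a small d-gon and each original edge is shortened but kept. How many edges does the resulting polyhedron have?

144

The base solid has V = 32, E = 48, F = 18.
Truncation replaces each original edge-end by a new vertex, so V′ = 2E = 96.
Each original edge survives, and each old vertex of degree d contributes d new edges; summing degrees gives Σd = 2E, so E′ = E + 2E = 3E = 144.
Each original face survives and each original vertex becomes one new face: F′ = F + V = 50.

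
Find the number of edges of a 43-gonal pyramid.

86

A pyramid on an n-gon base has one n-gon and n triangles: V = 43 + 1 = 44, E = 2·43 = 86, F = 43 + 1 = 44.
Check: V − E + F = 44 − 86 + 44 = 2.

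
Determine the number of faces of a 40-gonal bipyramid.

A bipyramid over an n-gon has 2n triangular faces and n + 2 vertices: V = 40 + 2 = 42, E = 3·40 = 120, F = 2·40 = 80.

80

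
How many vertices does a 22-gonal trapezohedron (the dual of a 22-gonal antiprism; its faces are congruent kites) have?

The n-trapezohedron (dual of the n-antiprism) has V = 2·22 + 2 = 46, E = 4·22 = 88, F = 2·22 = 44.

46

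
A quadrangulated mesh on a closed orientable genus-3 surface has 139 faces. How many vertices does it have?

135

χ = 2 − 2·3 = -4, and every face is a square so 4F = 2E.
E = 4·139/2 = 278. Then V = -4 + E − F = -4 + 278 − 139 = 135.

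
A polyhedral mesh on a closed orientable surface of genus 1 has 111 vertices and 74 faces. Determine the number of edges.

185

For a closed orientable surface of genus 1, χ = 2 − 2·1 = 0.
E = V + F − (0) = 111 + 74 − (0) = 185.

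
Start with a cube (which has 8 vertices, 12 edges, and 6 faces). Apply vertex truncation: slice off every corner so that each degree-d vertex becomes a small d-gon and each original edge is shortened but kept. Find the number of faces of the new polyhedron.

14

Truncation replaces each original edge-end by a new vertex, so V′ = 2E = 24.
Each original edge survives, and each old vertex of degree d contributes d new edges; summing degrees gives Σd = 2E, so E′ = E + 2E = 3E = 36.
Each original face survives and each original vertex becomes one new face: F′ = F + V = 14.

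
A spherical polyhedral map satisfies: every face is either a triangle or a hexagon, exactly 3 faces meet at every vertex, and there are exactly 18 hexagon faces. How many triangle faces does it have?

Let x be the number of triangles; then F = 18 + x.
Edge–face incidences: 2E = 6·18 + 3·x = 108 + 3x.
Every vertex has degree 3, so 3V = 2E.
Euler: V − E + F = 2 ⇒ (2E)/3 − E + (18 + x) = 2.
Multiply by 6: 2·(2E) − 3·(2E) + 6·(18 + x) = 12, i.e. 108 + 6x − (108 + 3x) = 12.
Collecting terms: 3x = 12, so x = 4.
Then 2E = 108 + 3·4 = 120, so E = 60, V = 2E/3 = 40, F = 18 + 4 = 22.

4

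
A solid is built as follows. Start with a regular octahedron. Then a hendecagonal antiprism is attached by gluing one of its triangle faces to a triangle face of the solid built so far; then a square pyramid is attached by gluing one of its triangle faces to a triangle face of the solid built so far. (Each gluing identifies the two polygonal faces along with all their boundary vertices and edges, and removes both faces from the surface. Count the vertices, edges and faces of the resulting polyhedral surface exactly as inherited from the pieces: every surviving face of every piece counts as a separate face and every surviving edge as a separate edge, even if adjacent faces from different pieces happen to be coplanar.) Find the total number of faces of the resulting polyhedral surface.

33

A regular octahedron: V=6, E=12, F=8.
Attach a hendecagonal antiprism (V=22, E=44, F=24) along a 3-gon: merge 3 vertices and 3 edges, delete both glued faces → V=25, E=53, F=30.
Attach a square pyramid (V=5, E=8, F=5) along a 3-gon: merge 3 vertices and 3 edges, delete both glued faces → V=27, E=58, F=33.
Check: V − E + F = 27 − 58 + 33 = 2.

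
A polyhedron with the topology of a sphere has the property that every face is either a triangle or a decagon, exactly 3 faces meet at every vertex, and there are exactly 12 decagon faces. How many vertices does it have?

Let x be the number of triangles; then F = 12 + x.
Edge–face incidences: 2E = 10·12 + 3·x = 120 + 3x.
Every vertex has degree 3, so 3V = 2E.
Euler: V − E + F = 2 ⇒ (2E)/3 − E + (12 + x) = 2.
Multiply by 6: 2·(2E) − 3·(2E) + 6·(12 + x) = 12, i.e. 72 + 6x − (120 + 3x) = 12.
Collecting terms: 3x − 48 = 12, so 3x = 60, so x = 20.
Then 2E = 120 + 3·20 = 180, so E = 90, V = 2E/3 = 60, F = 12 + 20 = 32.

60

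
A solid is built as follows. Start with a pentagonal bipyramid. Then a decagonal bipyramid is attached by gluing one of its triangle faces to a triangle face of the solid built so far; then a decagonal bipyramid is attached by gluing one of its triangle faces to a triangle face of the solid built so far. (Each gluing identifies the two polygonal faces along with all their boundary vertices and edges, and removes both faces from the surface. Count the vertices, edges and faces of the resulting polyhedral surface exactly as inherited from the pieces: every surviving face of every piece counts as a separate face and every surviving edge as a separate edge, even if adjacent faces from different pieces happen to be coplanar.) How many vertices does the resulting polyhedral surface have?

A pentagonal bipyramid: V=7, E=15, F=10.
Attach a decagonal bipyramid (V=12, E=30, F=20) along a 3-gon: merge 3 vertices and 3 edges, delete both glued faces → V=16, E=42, F=28.
Attach a decagonal bipyramid (V=12, E=30, F=20) along a 3-gon: merge 3 vertices and 3 edges, delete both glued faces → V=25, E=69, F=46.
Check: V − E + F = 25 − 69 + 46 = 2.

25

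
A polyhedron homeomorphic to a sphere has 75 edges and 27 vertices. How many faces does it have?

50

Here V − E + F = 2.
F = 2 − V + E = 2 − 27 + 75 = 50.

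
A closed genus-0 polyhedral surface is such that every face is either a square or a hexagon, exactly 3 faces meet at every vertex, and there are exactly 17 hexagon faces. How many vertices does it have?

Let x be the number of squares; then F = 17 + x.
Edge–face incidences: 2E = 6·17 + 4·x = 102 + 4x.
Every vertex has degree 3, so 3V = 2E.
Euler: V − E + F = 2 ⇒ (2E)/3 − E + (17 + x) = 2.
Multiply by 6: 2·(2E) − 3·(2E) + 6·(17 + x) = 12, i.e. 102 + 6x − (102 + 4x) = 12.
Collecting terms: 2x = 12, so x = 6.
Then 2E = 102 + 4·6 = 126, so E = 63, V = 2E/3 = 42, F = 17 + 6 = 23.

42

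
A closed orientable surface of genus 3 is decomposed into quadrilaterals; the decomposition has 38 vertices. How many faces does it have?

42

χ = 2 − 2·3 = -4, and every face is a square so 4F = 2E.
V − E + F = -4 with E = 4F/2 gives 38 − (4/2 − 1)·F = -4, so F = 42 and E = 84.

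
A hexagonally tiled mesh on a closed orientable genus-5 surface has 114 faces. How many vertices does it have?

χ = 2 − 2·5 = -8, and every face is a hexagon so 6F = 2E.
E = 6·114/2 = 342. Then V = -8 + E − F = -8 + 342 − 114 = 220.

220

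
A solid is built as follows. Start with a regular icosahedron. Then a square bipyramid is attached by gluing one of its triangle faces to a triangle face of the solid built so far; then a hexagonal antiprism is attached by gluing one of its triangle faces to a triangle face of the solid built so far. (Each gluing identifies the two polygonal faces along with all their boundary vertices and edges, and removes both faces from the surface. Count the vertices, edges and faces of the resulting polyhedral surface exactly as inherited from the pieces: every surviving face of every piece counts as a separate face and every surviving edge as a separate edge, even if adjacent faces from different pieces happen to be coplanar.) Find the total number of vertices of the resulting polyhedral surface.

A regular icosahedron: V=12, E=30, F=20.
Attach a square bipyramid (V=6, E=12, F=8) along a 3-gon: merge 3 vertices and 3 edges, delete both glued faces → V=15, E=39, F=26.
Attach a hexagonal antiprism (V=12, E=24, F=14) along a 3-gon: merge 3 vertices and 3 edges, delete both glued faces → V=24, E=60, F=38.
Check: V − E + F = 24 − 60 + 38 = 2.

24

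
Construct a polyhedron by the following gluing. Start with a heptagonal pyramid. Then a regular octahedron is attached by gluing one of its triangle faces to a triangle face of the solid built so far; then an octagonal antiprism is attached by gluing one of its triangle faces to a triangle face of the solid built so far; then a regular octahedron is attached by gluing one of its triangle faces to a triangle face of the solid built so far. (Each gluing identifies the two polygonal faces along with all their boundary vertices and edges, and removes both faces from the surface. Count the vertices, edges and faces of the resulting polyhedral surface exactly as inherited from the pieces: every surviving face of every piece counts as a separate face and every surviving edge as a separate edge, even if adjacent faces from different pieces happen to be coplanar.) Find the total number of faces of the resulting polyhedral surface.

A heptagonal pyramid: V=8, E=14, F=8.
Attach a regular octahedron (V=6, E=12, F=8) along a 3-gon: merge 3 vertices and 3 edges, delete both glued faces → V=11, E=23, F=14.
Attach an octagonal antiprism (V=16, E=32, F=18) along a 3-gon: merge 3 vertices and 3 edges, delete both glued faces → V=24, E=52, F=30.
Attach a regular octahedron (V=6, E=12, F=8) along a 3-gon: merge 3 vertices and 3 edges, delete both glued faces → V=27, E=61, F=36.
Check: V − E + F = 27 − 61 + 36 = 2.

36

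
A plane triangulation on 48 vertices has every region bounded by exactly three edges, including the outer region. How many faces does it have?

In a plane triangulation 3F = 2E and V − E + F = 2, so F = 2V − 4 = 2·48 − 4 = 92.

92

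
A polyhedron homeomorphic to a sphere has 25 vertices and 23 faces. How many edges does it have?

Here V − E + F = 2.
E = V + F − (2) = 25 + 23 − (2) = 46.

46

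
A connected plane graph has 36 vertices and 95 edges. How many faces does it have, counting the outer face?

Euler's formula for a connected plane graph: V − E + F = 2, so F = 2 − 36 + 95 = 61.

61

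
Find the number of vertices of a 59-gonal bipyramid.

A bipyramid over an n-gon has 2n triangular faces and n + 2 vertices: V = 59 + 2 = 61, E = 3·59 = 177, F = 2·59 = 118.

61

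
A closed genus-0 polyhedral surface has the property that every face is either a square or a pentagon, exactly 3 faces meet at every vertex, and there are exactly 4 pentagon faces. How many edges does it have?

18

Let x be the number of squares; then F = 4 + x.
Edge–face incidences: 2E = 5·4 + 4·x = 20 + 4x.
Every vertex has degree 3, so 3V = 2E.
Euler: V − E + F = 2 ⇒ (2E)/3 − E + (4 + x) = 2.
Multiply by 6: 2·(2E) − 3·(2E) + 6·(4 + x) = 12, i.e. 24 + 6x − (20 + 4x) = 12.
Collecting terms: 2x + 4 = 12, so 2x = 8, so x = 4.
Then 2E = 20 + 4·4 = 36, so E = 18, V = 2E/3 = 12, F = 4 + 4 = 8.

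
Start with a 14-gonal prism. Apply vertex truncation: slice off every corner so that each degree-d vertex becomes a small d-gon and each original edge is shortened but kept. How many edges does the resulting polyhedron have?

126

The base solid has V = 28, E = 42, F = 16.
Truncation replaces each original edge-end by a new vertex, so V′ = 2E = 84.
Each original edge survives, and each old vertex of degree d contributes d new edges; summing degrees gives Σd = 2E, so E′ = E + 2E = 3E = 126.
Each original face survives and each original vertex becomes one new face: F′ = F + V = 44.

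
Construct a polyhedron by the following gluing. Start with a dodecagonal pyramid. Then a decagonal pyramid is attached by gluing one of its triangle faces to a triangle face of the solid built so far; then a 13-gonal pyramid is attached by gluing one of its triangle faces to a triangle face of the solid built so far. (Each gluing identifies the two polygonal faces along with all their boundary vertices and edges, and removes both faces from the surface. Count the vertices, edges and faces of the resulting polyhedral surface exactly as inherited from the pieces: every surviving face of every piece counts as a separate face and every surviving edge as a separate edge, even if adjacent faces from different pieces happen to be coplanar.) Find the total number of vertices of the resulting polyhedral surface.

32

A dodecagonal pyramid: V=13, E=24, F=13.
Attach a decagonal pyramid (V=11, E=20, F=11) along a 3-gon: merge 3 vertices and 3 edges, delete both glued faces → V=21, E=41, F=22.
Attach a 13-gonal pyramid (V=14, E=26, F=14) along a 3-gon: merge 3 vertices and 3 edges, delete both glued faces → V=32, E=64, F=34.
Check: V − E + F = 32 − 64 + 34 = 2.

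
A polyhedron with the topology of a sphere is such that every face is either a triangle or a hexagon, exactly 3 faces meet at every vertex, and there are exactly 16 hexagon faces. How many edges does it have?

54

Let x be the number of triangles; then F = 16 + x.
Edge–face incidences: 2E = 6·16 + 3·x = 96 + 3x.
Every vertex has degree 3, so 3V = 2E.
Euler: V − E + F = 2 ⇒ (2E)/3 − E + (16 + x) = 2.
Multiply by 6: 2·(2E) − 3·(2E) + 6·(16 + x) = 12, i.e. 96 + 6x − (96 + 3x) = 12.
Collecting terms: 3x = 12, so x = 4.
Then 2E = 96 + 3·4 = 108, so E = 54, V = 2E/3 = 36, F = 16 + 4 = 20.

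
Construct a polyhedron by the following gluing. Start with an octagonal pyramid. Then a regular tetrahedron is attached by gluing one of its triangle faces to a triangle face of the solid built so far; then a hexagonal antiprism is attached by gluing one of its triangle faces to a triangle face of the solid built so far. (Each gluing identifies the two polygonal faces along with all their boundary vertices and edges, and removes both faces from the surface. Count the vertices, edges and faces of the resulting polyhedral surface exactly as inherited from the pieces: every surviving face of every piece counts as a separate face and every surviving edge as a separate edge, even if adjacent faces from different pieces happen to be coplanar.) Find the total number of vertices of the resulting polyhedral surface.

19

An octagonal pyramid: V=9, E=16, F=9.
Attach a regular tetrahedron (V=4, E=6, F=4) along a 3-gon: merge 3 vertices and 3 edges, delete both glued faces → V=10, E=19, F=11.
Attach a hexagonal antiprism (V=12, E=24, F=14) along a 3-gon: merge 3 vertices and 3 edges, delete both glued faces → V=19, E=40, F=23.
Check: V − E + F = 19 − 40 + 23 = 2.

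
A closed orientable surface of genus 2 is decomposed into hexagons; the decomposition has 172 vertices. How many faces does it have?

χ = 2 − 2·2 = -2, and every face is a hexagon so 6F = 2E.
V − E + F = -2 with E = 6F/2 gives 172 − (6/2 − 1)·F = -2, so F = 87 and E = 261.

87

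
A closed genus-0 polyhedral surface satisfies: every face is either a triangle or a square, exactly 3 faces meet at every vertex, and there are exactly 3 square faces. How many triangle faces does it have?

2

Let x be the number of triangles; then F = 3 + x.
Edge–face incidences: 2E = 4·3 + 3·x = 12 + 3x.
Every vertex has degree 3, so 3V = 2E.
Euler: V − E + F = 2 ⇒ (2E)/3 − E + (3 + x) = 2.
Multiply by 6: 2·(2E) − 3·(2E) + 6·(3 + x) = 12, i.e. 18 + 6x − (12 + 3x) = 12.
Collecting terms: 3x + 6 = 12, so 3x = 6, so x = 2.
Then 2E = 12 + 3·2 = 18, so E = 9, V = 2E/3 = 6, F = 3 + 2 = 5.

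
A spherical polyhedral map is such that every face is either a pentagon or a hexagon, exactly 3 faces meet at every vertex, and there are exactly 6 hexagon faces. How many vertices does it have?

Let x be the number of pentagons; then F = 6 + x.
Edge–face incidences: 2E = 6·6 + 5·x = 36 + 5x.
Every vertex has degree 3, so 3V = 2E.
Euler: V − E + F = 2 ⇒ (2E)/3 − E + (6 + x) = 2.
Multiply by 6: 2·(2E) − 3·(2E) + 6·(6 + x) = 12, i.e. 36 + 6x − (36 + 5x) = 12.
Collecting terms: x = 12.
Then 2E = 36 + 5·12 = 96, so E = 48, V = 2E/3 = 32, F = 6 + 12 = 18.

32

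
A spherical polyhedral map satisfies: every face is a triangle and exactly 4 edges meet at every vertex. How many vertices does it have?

6

Each face has 3 edges and each edge borders two faces, so 2E = 3F.
Each vertex has degree 4, so 4V = 2E and hence V = 3F/4.
Euler: V − E + F = 2 ⇒ (3F/4) − (3F/2) + F = 2.
Multiply by 8: (6 − 12 + 8)F = 16, i.e. 2F = 16.
So F = 8, E = 3·8/2 = 12, V = 3·8/4 = 6.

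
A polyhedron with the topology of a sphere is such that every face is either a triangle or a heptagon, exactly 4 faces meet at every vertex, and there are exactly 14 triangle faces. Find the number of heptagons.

2

Let x be the number of heptagons; then F = 14 + x.
Edge–face incidences: 2E = 3·14 + 7·x = 42 + 7x.
Every vertex has degree 4, so 4V = 2E.
Euler: V − E + F = 2 ⇒ (2E)/4 − E + (14 + x) = 2.
Multiply by 8: 2·(2E) − 4·(2E) + 8·(14 + x) = 16, i.e. 112 + 8x − 2·(42 + 7x) = 16.
Collecting terms: −6x + 28 = 16, so −6x = −12, so x = 2.
Then 2E = 42 + 7·2 = 56, so E = 28, V = 2E/4 = 14, F = 14 + 2 = 16.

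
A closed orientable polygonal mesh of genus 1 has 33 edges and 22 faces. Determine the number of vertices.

For a closed orientable surface of genus 1, χ = 2 − 2·1 = 0.
V = 0 + E − F = 0 + 33 − 22 = 11.

11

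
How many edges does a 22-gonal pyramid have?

44

A pyramid on an n-gon base has one n-gon and n triangles: V = 22 + 1 = 23, E = 2·22 = 44, F = 22 + 1 = 23.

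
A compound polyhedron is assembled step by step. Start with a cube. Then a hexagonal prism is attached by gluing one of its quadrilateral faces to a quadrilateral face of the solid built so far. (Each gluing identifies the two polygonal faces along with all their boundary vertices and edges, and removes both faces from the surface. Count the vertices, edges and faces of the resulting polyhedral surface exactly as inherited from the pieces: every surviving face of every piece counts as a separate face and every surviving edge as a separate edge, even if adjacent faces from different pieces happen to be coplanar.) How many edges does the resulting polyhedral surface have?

A cube: V=8, E=12, F=6.
Attach a hexagonal prism (V=12, E=18, F=8) along a 4-gon: merge 4 vertices and 4 edges, delete both glued faces → V=16, E=26, F=12.
Check: V − E + F = 16 − 26 + 12 = 2.

26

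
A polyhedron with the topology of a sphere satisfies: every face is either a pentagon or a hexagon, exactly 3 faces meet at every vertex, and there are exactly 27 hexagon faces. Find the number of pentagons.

Let x be the number of pentagons; then F = 27 + x.
Edge–face incidences: 2E = 6·27 + 5·x = 162 + 5x.
Every vertex has degree 3, so 3V = 2E.
Euler: V − E + F = 2 ⇒ (2E)/3 − E + (27 + x) = 2.
Multiply by 6: 2·(2E) − 3·(2E) + 6·(27 + x) = 12, i.e. 162 + 6x − (162 + 5x) = 12.
Collecting terms: x = 12.
Then 2E = 162 + 5·12 = 222, so E = 111, V = 2E/3 = 74, F = 27 + 12 = 39.

12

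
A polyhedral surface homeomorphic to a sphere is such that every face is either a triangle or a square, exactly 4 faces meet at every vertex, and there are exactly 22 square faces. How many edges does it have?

Let x be the number of triangles; then F = 22 + x.
Edge–face incidences: 2E = 4·22 + 3·x = 88 + 3x.
Every vertex has degree 4, so 4V = 2E.
Euler: V − E + F = 2 ⇒ (2E)/4 − E + (22 + x) = 2.
Multiply by 8: 2·(2E) − 4·(2E) + 8·(22 + x) = 16, i.e. 176 + 8x − 2·(88 + 3x) = 16.
Collecting terms: 2x = 16, so x = 8.
Then 2E = 88 + 3·8 = 112, so E = 56, V = 2E/4 = 28, F = 22 + 8 = 30.

56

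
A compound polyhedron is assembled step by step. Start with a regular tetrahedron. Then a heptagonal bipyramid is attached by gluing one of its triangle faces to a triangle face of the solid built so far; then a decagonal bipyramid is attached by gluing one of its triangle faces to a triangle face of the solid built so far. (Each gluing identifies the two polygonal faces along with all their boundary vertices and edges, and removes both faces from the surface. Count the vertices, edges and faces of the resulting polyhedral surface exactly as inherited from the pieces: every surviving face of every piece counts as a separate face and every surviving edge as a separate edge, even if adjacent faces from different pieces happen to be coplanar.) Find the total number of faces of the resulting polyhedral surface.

34

A regular tetrahedron: V=4, E=6, F=4.
Attach a heptagonal bipyramid (V=9, E=21, F=14) along a 3-gon: merge 3 vertices and 3 edges, delete both glued faces → V=10, E=24, F=16.
Attach a decagonal bipyramid (V=12, E=30, F=20) along a 3-gon: merge 3 vertices and 3 edges, delete both glued faces → V=19, E=51, F=34.
Check: V − E + F = 19 − 51 + 34 = 2.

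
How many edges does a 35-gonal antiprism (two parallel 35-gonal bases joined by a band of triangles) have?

An antiprism on an n-gon has two n-gon caps and 2n triangles: V = 2·35 = 70, E = 4·35 = 140, F = 2·35 + 2 = 72.
Check: V − E + F = 70 − 140 + 72 = 2.

140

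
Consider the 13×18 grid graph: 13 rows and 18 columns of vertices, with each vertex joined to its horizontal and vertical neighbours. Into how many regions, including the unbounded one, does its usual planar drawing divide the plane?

The grid has V = 13·18 = 234 vertices and E = 13·17 + 18·12 = 437 edges.
F = 2 − V + E = 2 − 234 + 437 = 205.

205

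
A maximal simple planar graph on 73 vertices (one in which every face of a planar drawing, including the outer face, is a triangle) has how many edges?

213

In a plane triangulation 3F = 2E and V − E + F = 2, so E = 3V − 6 = 3·73 − 6 = 213.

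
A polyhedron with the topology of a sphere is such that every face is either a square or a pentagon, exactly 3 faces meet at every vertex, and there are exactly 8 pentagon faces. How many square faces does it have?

Let x be the number of squares; then F = 8 + x.
Edge–face incidences: 2E = 5·8 + 4·x = 40 + 4x.
Every vertex has degree 3, so 3V = 2E.
Euler: V − E + F = 2 ⇒ (2E)/3 − E + (8 + x) = 2.
Multiply by 6: 2·(2E) − 3·(2E) + 6·(8 + x) = 12, i.e. 48 + 6x − (40 + 4x) = 12.
Collecting terms: 2x + 8 = 12, so 2x = 4, so x = 2.
Then 2E = 40 + 4·2 = 48, so E = 24, V = 2E/3 = 16, F = 8 + 2 = 10.

2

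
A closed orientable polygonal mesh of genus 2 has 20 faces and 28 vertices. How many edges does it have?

For a closed orientable surface of genus 2, χ = 2 − 2·2 = -2.
E = V + F − (-2) = 28 + 20 − (-2) = 50.

50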